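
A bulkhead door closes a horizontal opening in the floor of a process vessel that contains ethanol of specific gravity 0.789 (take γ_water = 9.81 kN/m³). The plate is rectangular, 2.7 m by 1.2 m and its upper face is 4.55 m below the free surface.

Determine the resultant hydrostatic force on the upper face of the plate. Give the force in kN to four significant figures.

γ = 0.789 × 9.81 = 7.74009 kN/m³.
The plate is horizontal, so pressure is uniform at p = γ·h = 7.74009 × 4.55 = 35.2174 kN/m².
A = 2.7 × 1.2 = 3.24 m².
F = p·A = 35.2174 × 3.24 = 114.104 kN.

F ≈ 114.1 kN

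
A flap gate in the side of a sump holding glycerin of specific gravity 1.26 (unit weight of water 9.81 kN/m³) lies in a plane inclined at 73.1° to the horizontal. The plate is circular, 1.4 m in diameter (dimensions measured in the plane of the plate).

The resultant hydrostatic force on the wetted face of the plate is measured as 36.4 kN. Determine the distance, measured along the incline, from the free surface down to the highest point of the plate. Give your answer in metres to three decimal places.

γ = 1.26 × 9.81 = 12.3606 kN/m³.
A = π(0.7)² = 1.53938 m².
From F = γ·h_c·A, the centroid depth is h_c = 36.4/(12.3606 × 1.53938) = 1.913 m.
Let θ = 73.1° be the plate's angle to the horizontal; measure y along the incline from where the plane meets the free surface. Vertical depth h = y·sinθ with sinθ = 0.956814.
Along the incline, y_c = h_c/sinθ = 1.913/0.956814 = 1.99934 m.
The centroid is at the centre, 0.7 m below the top of the plate, so the highest point sits at y_top = 1.99934 − 0.7 = 1.29934 m along the incline.

y_top ≈ 1.299 m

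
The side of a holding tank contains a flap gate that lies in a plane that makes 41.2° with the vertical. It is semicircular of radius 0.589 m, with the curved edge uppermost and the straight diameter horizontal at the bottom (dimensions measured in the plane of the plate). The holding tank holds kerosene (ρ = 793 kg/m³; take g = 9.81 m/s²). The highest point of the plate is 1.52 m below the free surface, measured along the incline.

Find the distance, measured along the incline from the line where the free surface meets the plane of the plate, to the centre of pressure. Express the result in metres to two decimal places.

γ = ρg = 793 × 9.81 / 1000 = 7.77933 kN/m³.
The plate makes 41.2° with the vertical, i.e. θ = 90° − 41.2° = 48.8° to the horizontal. Measuring y along the incline from the free-surface line, vertical depth h = y·sinθ with sinθ = 0.752415.
The centroid lies 4r/(3π) = 0.249979 m above the diameter, so r − 4r/(3π) = 0.589 − 0.249979 = 0.339021 m below the topmost point, so y_c = 1.52 + 0.339021 = 1.85902 m and h_c = 1.85902 × 0.752415 = 1.39875 m.
A = πr²/2 = π × 0.589²/2 = 0.544942 m².
Resultant F = γ·h_c·A = 7.77933 × 1.39875 × 0.544942 = 5.9297 kN.
I_c = (π/8 − 8/(9π))·r⁴ = 0.109757 × 0.589⁴ = 0.0132097 m⁴.
Centre of pressure: y_p = y_c + I_c/(y_c·A) = 1.85902 + 0.0132097/(1.85902 × 0.544942) = 1.85902 + 0.0130394 = 1.87206 m along the plane.

y_p = 1.87 m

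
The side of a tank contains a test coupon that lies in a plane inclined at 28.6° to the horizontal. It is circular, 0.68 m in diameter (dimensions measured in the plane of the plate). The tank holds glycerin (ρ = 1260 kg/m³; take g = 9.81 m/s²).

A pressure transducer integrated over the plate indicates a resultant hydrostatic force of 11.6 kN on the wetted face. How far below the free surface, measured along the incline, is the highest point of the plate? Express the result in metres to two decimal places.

y_top ≈ 5.06 m

γ = ρg = 1260 × 9.81 / 1000 = 12.3606 kN/m³.
A = π(0.34)² = 0.363168 m².
From F = γ·h_c·A, the centroid depth is h_c = 11.6/(12.3606 × 0.363168) = 2.58411 m.
Let θ = 28.6° be the plate's angle to the horizontal; measure y along the incline from where the plane meets the free surface. Vertical depth h = y·sinθ with sinθ = 0.478692.
Along the incline, y_c = h_c/sinθ = 2.58411/0.478692 = 5.39827 m.
The centroid is at the centre, 0.34 m below the top of the plate, so the highest point sits at y_top = 5.39827 − 0.34 = 5.05827 m along the incline.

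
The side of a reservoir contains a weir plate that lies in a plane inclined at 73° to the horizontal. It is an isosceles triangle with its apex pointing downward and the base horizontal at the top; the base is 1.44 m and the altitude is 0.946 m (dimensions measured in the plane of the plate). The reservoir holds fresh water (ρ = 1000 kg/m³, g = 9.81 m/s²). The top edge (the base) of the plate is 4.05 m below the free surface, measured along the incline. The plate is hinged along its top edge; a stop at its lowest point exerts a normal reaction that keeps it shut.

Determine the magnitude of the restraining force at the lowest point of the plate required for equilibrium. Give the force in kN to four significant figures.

γ = ρg = 1000 × 9.81 = 9810 N/m³ = 9.81 kN/m³.
Let θ = 73° be the plate's angle to the horizontal; measure y along the incline from where the plane meets the free surface. Vertical depth h = y·sinθ with sinθ = 0.956305.
With the apex down, the centroid sits h/3 = 0.946/3 = 0.315333 m below the base (the top edge), so y_c = 4.05 + 0.315333 = 4.36533 m and h_c = 4.36533 × 0.956305 = 4.17459 m.
A = ½ × 1.44 × 0.946 = 0.68112 m².
Resultant F = γ·h_c·A = 9.81 × 4.17459 × 0.68112 = 27.8937 kN.
I_c = b·h³/36 = 1.44 × 0.946³/36 = 0.0338636 m⁴.
Centre of pressure: y_p = y_c + I_c/(y_c·A) = 4.36533 + 0.0338636/(4.36533 × 0.68112) = 4.36533 + 0.0113892 = 4.37672 m along the plane.
The resultant acts 0.315333 + 0.0113892 = 0.326722 m (along the plate) below the hinge at the top edge, so the moment about the hinge is M = F × 0.326722 = 27.8937 × 0.326722 = 9.11349 kN·m.
A normal force at the bottom, 0.946 m from the hinge, must supply this moment: P = 9.11349/0.946 = 9.63371 kN.

P ≈ 9.634 kN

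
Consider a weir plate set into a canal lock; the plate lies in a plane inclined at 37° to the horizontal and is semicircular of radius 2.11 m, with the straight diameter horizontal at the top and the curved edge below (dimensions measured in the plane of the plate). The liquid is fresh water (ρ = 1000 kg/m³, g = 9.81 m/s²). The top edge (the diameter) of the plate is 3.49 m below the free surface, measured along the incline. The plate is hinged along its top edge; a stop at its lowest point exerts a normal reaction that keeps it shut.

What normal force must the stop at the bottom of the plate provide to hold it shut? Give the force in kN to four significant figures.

γ = ρg = 1000 × 9.81 = 9810 N/m³ = 9.81 kN/m³.
Let θ = 37° be the plate's angle to the horizontal; measure y along the incline from where the plane meets the free surface. Vertical depth h = y·sinθ with sinθ = 0.601815.
The centroid of a semicircle lies 4r/(3π) = 0.895512 m from the diameter, here below the top edge, so y_c = 3.49 + 0.895512 = 4.38551 m and h_c = 4.38551 × 0.601815 = 2.63927 m.
A = πr²/2 = π × 2.11²/2 = 6.99334 m².
Resultant F = γ·h_c·A = 9.81 × 2.63927 × 6.99334 = 181.066 kN.
I_c = (π/8 − 8/(9π))·r⁴ = 0.109757 × 2.11⁴ = 2.17551 m⁴.
Centre of pressure: y_p = y_c + I_c/(y_c·A) = 4.38551 + 2.17551/(4.38551 × 6.99334) = 4.38551 + 0.0709343 = 4.45644 m along the plane.
The resultant acts 0.895512 + 0.0709343 = 0.966446 m (along the plate) below the hinge at the top edge, so the moment about the hinge is M = F × 0.966446 = 181.066 × 0.966446 = 174.991 kN·m.
A normal force at the bottom, 2.11 m from the hinge, must supply this moment: P = 174.991/2.11 = 82.9341 kN.

P ≈ 82.93 kN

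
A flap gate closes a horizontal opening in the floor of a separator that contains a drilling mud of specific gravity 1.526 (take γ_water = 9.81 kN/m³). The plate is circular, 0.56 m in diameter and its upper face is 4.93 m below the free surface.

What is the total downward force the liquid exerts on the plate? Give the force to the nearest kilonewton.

γ = 1.526 × 9.81 = 14.97006 kN/m³.
The plate is horizontal, so pressure is uniform at p = γ·h = 14.97006 × 4.93 = 73.8024 kN/m².
A = π(0.28)² = 0.246301 m².
F = p·A = 73.8024 × 0.246301 = 18.1776 kN.

F ≈ 18 kN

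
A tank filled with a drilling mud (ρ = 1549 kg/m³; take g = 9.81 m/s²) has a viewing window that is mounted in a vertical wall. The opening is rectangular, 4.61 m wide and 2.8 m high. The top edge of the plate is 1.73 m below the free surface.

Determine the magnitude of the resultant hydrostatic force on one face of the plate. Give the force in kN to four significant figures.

γ = ρg = 1549 × 9.81 / 1000 = 15.19569 kN/m³.
The centroid lies 2.8/2 = 1.4 m below the top edge, so the centroid depth is h_c = 1.73 + 1.4 = 3.13 m.
A = 4.61 × 2.8 = 12.908 m².
Resultant F = γ·h_c·A = 15.19569 × 3.13 × 12.908 = 613.937 kN.

F ≈ 613.9 kN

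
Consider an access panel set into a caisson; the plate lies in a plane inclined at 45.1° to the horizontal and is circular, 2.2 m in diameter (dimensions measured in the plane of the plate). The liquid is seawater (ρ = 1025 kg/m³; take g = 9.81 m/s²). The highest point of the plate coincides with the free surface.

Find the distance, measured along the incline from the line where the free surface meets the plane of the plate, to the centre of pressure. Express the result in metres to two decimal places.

γ = ρg = 1025 × 9.81 / 1000 = 10.05525 kN/m³.
Let θ = 45.1° be the plate's angle to the horizontal; measure y along the incline from where the plane meets the free surface. Vertical depth h = y·sinθ with sinθ = 0.708340.
The centroid is at the centre, 1.1 m below the top of the plate, so y_c = 1.1 m and h_c = 1.1 × 0.708340 = 0.779174 m.
A = π(1.1)² = 3.80133 m².
Resultant F = γ·h_c·A = 10.05525 × 0.779174 × 3.80133 = 29.7826 kN.
I_c = πr⁴/4 = π × 1.1⁴/4 = 1.1499 m⁴.
Centre of pressure: y_p = y_c + I_c/(y_c·A) = 1.1 + 1.1499/(1.1 × 3.80133) = 1.1 + 0.274999 = 1.375 m along the plane.

y_p = 1.38 m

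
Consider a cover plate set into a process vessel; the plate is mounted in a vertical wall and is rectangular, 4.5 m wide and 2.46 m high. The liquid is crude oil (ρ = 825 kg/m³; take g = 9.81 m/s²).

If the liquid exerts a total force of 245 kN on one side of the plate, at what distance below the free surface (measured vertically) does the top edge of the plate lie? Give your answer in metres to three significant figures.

γ = ρg = 825 × 9.81 / 1000 = 8.09325 kN/m³.
A = 4.5 × 2.46 = 11.07 m².
From F = γ·h_c·A, the centroid depth is h_c = 245/(8.09325 × 11.07) = 2.73461 m.
The centroid lies 2.46/2 = 1.23 m below the top edge, so the top edge sits at h_top = 2.73461 − 1.23 = 1.50461 m below the surface.

d_top ≈ 1.50 m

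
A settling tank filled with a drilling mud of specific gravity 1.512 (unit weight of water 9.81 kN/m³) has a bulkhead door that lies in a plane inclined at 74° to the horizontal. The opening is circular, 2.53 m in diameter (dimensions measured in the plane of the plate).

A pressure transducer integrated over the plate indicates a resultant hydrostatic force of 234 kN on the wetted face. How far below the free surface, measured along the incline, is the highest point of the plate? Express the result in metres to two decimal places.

y_top ≈ 2.00 m

γ = 1.512 × 9.81 = 14.83272 kN/m³.
A = π(1.265)² = 5.02726 m².
From F = γ·h_c·A, the centroid depth is h_c = 234/(14.83272 × 5.02726) = 3.13808 m.
Let θ = 74° be the plate's angle to the horizontal; measure y along the incline from where the plane meets the free surface. Vertical depth h = y·sinθ with sinθ = 0.961262.
Along the incline, y_c = h_c/sinθ = 3.13808/0.961262 = 3.26454 m.
The centroid is at the centre, 1.265 m below the top of the plate, so the highest point sits at y_top = 3.26454 − 1.265 = 1.99954 m along the incline.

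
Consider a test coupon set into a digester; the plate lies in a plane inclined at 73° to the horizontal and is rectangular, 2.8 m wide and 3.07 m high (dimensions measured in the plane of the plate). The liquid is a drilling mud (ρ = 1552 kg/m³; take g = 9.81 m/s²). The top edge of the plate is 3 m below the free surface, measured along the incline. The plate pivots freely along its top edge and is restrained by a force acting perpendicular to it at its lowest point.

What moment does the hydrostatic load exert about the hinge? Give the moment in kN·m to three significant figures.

M ≈ 970 kN·m

γ = ρg = 1552 × 9.81 / 1000 = 15.22512 kN/m³.
Let θ = 73° be the plate's angle to the horizontal; measure y along the incline from where the plane meets the free surface. Vertical depth h = y·sinθ with sinθ = 0.956305.
The centroid lies 3.07/2 = 1.535 m below the top edge, so y_c = 3 + 1.535 = 4.535 m and h_c = 4.535 × 0.956305 = 4.33684 m.
A = 2.8 × 3.07 = 8.596 m².
Resultant F = γ·h_c·A = 15.22512 × 4.33684 × 8.596 = 567.585 kN.
I_c = b·h³/12 = 2.8 × 3.07³/12 = 6.75137 m⁴.
Centre of pressure: y_p = y_c + I_c/(y_c·A) = 4.535 + 6.75137/(4.535 × 8.596) = 4.535 + 0.173188 = 4.70819 m along the plane.
The resultant acts 1.535 + 0.173188 = 1.70819 m (along the plate) below the hinge at the top edge, so the moment about the hinge is M = F × 1.70819 = 567.585 × 1.70819 = 969.543 kN·m.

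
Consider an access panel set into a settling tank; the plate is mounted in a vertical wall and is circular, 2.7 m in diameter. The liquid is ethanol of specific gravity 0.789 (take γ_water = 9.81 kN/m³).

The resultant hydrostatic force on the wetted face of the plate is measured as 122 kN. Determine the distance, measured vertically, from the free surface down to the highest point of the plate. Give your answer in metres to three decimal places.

d_top ≈ 1.403 m

γ = 0.789 × 9.81 = 7.74009 kN/m³.
A = π(1.35)² = 5.72555 m².
From F = γ·h_c·A, the centroid depth is h_c = 122/(7.74009 × 5.72555) = 2.75294 m.
The centroid is at the centre, 1.35 m below the top of the plate, so the highest point sits at h_top = 2.75294 − 1.35 = 1.40294 m below the surface.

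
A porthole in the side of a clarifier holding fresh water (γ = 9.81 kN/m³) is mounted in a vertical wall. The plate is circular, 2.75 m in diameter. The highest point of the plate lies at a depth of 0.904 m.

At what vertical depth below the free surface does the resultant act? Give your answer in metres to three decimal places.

h_p = 2.486 m

γ = 9.81 kN/m³.
The centroid is at the centre, 1.375 m below the top of the plate, so the centroid depth is h_c = 0.904 + 1.375 = 2.279 m.
A = π(1.375)² = 5.93957 m².
Resultant F = γ·h_c·A = 9.81 × 2.279 × 5.93957 = 132.791 kN.
I_c = πr⁴/4 = π × 1.375⁴/4 = 2.80738 m⁴.
Centre of pressure: y_p = y_c + I_c/(y_c·A) = 2.279 + 2.80738/(2.279 × 5.93957) = 2.279 + 0.207397 = 2.4864 m along the plane.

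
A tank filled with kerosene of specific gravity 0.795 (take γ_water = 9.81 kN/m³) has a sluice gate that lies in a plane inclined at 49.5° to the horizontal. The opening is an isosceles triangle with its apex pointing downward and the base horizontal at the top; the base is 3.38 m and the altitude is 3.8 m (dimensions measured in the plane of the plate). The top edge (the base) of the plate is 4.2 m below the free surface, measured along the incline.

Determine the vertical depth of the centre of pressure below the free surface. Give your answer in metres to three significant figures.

γ = 0.795 × 9.81 = 7.79895 kN/m³.
Let θ = 49.5° be the plate's angle to the horizontal; measure y along the incline from where the plane meets the free surface. Vertical depth h = y·sinθ with sinθ = 0.760406.
With the apex down, the centroid sits h/3 = 3.8/3 = 1.26667 m below the base (the top edge), so y_c = 4.2 + 1.26667 = 5.46667 m and h_c = 5.46667 × 0.760406 = 4.15689 m.
A = ½ × 3.38 × 3.8 = 6.422 m².
Resultant F = γ·h_c·A = 7.79895 × 4.15689 × 6.422 = 208.197 kN.
I_c = b·h³/36 = 3.38 × 3.8³/36 = 5.15187 m⁴.
Centre of pressure: y_p = y_c + I_c/(y_c·A) = 5.46667 + 5.15187/(5.46667 × 6.422) = 5.46667 + 0.146748 = 5.61342 m along the plane.
Vertically, h_p = y_p·sinθ = 5.61342 × 0.760406 = 4.26848 m.

h_p = 4.27 m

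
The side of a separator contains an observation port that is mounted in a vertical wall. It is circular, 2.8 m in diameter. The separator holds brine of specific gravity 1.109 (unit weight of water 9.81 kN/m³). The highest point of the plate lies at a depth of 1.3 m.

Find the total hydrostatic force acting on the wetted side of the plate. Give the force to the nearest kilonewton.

F ≈ 181 kN

γ = 1.109 × 9.81 = 10.87929 kN/m³.
The centroid is at the centre, 1.4 m below the top of the plate, so the centroid depth is h_c = 1.3 + 1.4 = 2.7 m.
A = π(1.4)² = 6.15752 m².
Resultant F = γ·h_c·A = 10.87929 × 2.7 × 6.15752 = 180.872 kN.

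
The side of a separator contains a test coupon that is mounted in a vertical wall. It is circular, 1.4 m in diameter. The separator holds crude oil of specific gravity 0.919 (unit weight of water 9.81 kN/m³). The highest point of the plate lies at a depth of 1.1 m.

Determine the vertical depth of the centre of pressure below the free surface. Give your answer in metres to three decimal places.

h_p = 1.868 m

γ = 0.919 × 9.81 = 9.01539 kN/m³.
The centroid is at the centre, 0.7 m below the top of the plate, so the centroid depth is h_c = 1.1 + 0.7 = 1.8 m.
A = π(0.7)² = 1.53938 m².
Resultant F = γ·h_c·A = 9.01539 × 1.8 × 1.53938 = 24.9806 kN.
I_c = πr⁴/4 = π × 0.7⁴/4 = 0.188574 m⁴.
Centre of pressure: y_p = y_c + I_c/(y_c·A) = 1.8 + 0.188574/(1.8 × 1.53938) = 1.8 + 0.0680555 = 1.86806 m along the plane.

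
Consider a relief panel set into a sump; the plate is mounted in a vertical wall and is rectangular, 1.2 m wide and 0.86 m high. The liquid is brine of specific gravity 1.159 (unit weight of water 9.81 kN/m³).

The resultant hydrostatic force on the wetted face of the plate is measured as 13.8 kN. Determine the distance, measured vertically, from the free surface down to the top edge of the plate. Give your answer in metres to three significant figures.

d_top ≈ 0.746 m

γ = 1.159 × 9.81 = 11.36979 kN/m³.
A = 1.2 × 0.86 = 1.032 m².
From F = γ·h_c·A, the centroid depth is h_c = 13.8/(11.36979 × 1.032) = 1.17611 m.
The centroid lies 0.86/2 = 0.43 m below the top edge, so the top edge sits at h_top = 1.17611 − 0.43 = 0.74611 m below the surface.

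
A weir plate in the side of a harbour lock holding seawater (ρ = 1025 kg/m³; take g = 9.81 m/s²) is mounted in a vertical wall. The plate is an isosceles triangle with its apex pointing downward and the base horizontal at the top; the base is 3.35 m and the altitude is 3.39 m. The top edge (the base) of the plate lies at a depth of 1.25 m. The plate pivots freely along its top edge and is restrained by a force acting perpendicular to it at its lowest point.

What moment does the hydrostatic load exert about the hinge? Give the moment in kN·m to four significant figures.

M ≈ 190.0 kN·m

γ = ρg = 1025 × 9.81 / 1000 = 10.05525 kN/m³.
With the apex down, the centroid sits h/3 = 3.39/3 = 1.13 m below the base (the top edge), so the centroid depth is h_c = 1.25 + 1.13 = 2.38 m.
A = ½ × 3.35 × 3.39 = 5.67825 m².
Resultant F = γ·h_c·A = 10.05525 × 2.38 × 5.67825 = 135.889 kN.
I_c = b·h³/36 = 3.35 × 3.39³/36 = 3.62528 m⁴.
Centre of pressure: y_p = y_c + I_c/(y_c·A) = 2.38 + 3.62528/(2.38 × 5.67825) = 2.38 + 0.268256 = 2.64826 m along the plane.
The resultant acts 1.13 + 0.268256 = 1.39826 m (along the plate) below the hinge at the top edge, so the moment about the hinge is M = F × 1.39826 = 135.889 × 1.39826 = 190.008 kN·m.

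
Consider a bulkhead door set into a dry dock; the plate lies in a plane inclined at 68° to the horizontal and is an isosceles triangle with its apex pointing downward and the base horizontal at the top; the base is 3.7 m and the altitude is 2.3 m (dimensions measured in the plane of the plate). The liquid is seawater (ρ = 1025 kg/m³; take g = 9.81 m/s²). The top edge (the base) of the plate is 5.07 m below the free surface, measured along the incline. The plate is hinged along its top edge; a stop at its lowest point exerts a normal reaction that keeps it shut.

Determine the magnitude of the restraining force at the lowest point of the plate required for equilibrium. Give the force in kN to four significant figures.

P ≈ 82.25 kN

γ = ρg = 1025 × 9.81 / 1000 = 10.05525 kN/m³.
Let θ = 68° be the plate's angle to the horizontal; measure y along the incline from where the plane meets the free surface. Vertical depth h = y·sinθ with sinθ = 0.927184.
With the apex down, the centroid sits h/3 = 2.3/3 = 0.766667 m below the base (the top edge), so y_c = 5.07 + 0.766667 = 5.83667 m and h_c = 5.83667 × 0.927184 = 5.41167 m.
A = ½ × 3.7 × 2.3 = 4.255 m².
Resultant F = γ·h_c·A = 10.05525 × 5.41167 × 4.255 = 231.539 kN.
I_c = b·h³/36 = 3.7 × 2.3³/36 = 1.2505 m⁴.
Centre of pressure: y_p = y_c + I_c/(y_c·A) = 5.83667 + 1.2505/(5.83667 × 4.255) = 5.83667 + 0.0503523 = 5.88702 m along the plane.
The resultant acts 0.766667 + 0.0503523 = 0.817019 m (along the plate) below the hinge at the top edge, so the moment about the hinge is M = F × 0.817019 = 231.539 × 0.817019 = 189.172 kN·m.
A normal force at the bottom, 2.3 m from the hinge, must supply this moment: P = 189.172/2.3 = 82.2487 kN.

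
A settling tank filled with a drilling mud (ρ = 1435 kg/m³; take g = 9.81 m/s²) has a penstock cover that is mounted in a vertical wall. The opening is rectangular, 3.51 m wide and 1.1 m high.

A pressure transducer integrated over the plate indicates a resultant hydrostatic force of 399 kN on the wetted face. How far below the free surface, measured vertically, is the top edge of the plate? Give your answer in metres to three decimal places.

γ = ρg = 1435 × 9.81 / 1000 = 14.07735 kN/m³.
A = 3.51 × 1.1 = 3.861 m².
From F = γ·h_c·A, the centroid depth is h_c = 399/(14.07735 × 3.861) = 7.34095 m.
The centroid lies 1.1/2 = 0.55 m below the top edge, so the top edge sits at h_top = 7.34095 − 0.55 = 6.79095 m below the surface.

d_top ≈ 6.791 m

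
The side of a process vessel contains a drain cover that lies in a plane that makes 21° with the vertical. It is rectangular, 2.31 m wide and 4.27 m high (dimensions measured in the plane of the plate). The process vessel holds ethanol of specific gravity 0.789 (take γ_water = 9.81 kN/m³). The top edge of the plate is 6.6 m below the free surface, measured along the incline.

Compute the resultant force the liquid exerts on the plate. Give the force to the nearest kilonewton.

γ = 0.789 × 9.81 = 7.74009 kN/m³.
The plate makes 21° with the vertical, i.e. θ = 90° − 21° = 69° to the horizontal. Measuring y along the incline from the free-surface line, vertical depth h = y·sinθ with sinθ = 0.933580.
The centroid lies 4.27/2 = 2.135 m below the top edge, so y_c = 6.6 + 2.135 = 8.735 m and h_c = 8.735 × 0.933580 = 8.15482 m.
A = 2.31 × 4.27 = 9.8637 m².
Resultant F = γ·h_c·A = 7.74009 × 8.15482 × 9.8637 = 622.587 kN.

F ≈ 623 kN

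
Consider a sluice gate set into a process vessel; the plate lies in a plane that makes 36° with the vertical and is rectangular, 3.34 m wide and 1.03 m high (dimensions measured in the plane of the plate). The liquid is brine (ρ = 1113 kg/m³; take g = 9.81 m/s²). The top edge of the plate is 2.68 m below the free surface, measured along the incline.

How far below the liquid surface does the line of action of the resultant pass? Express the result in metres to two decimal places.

h_p = 2.61 m

γ = ρg = 1113 × 9.81 / 1000 = 10.91853 kN/m³.
The plate makes 36° with the vertical, i.e. θ = 90° − 36° = 54° to the horizontal. Measuring y along the incline from the free-surface line, vertical depth h = y·sinθ with sinθ = 0.809017.
The centroid lies 1.03/2 = 0.515 m below the top edge, so y_c = 2.68 + 0.515 = 3.195 m and h_c = 3.195 × 0.809017 = 2.58481 m.
A = 3.34 × 1.03 = 3.4402 m².
Resultant F = γ·h_c·A = 10.91853 × 2.58481 × 3.4402 = 97.0904 kN.
I_c = b·h³/12 = 3.34 × 1.03³/12 = 0.304142 m⁴.
Centre of pressure: y_p = y_c + I_c/(y_c·A) = 3.195 + 0.304142/(3.195 × 3.4402) = 3.195 + 0.0276708 = 3.22267 m along the plane.
Vertically, h_p = y_p·sinθ = 3.22267 × 0.809017 = 2.60719 m.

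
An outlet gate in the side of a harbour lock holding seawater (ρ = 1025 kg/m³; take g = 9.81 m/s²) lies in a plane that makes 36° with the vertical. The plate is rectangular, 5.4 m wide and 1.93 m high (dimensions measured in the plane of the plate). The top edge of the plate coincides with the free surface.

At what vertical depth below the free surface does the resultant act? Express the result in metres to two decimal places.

γ = ρg = 1025 × 9.81 / 1000 = 10.05525 kN/m³.
The plate makes 36° with the vertical, i.e. θ = 90° − 36° = 54° to the horizontal. Measuring y along the incline from the free-surface line, vertical depth h = y·sinθ with sinθ = 0.809017.
The centroid lies 1.93/2 = 0.965 m below the top edge, so y_c = 0.965 m and h_c = 0.965 × 0.809017 = 0.780701 m.
A = 5.4 × 1.93 = 10.422 m².
Resultant F = γ·h_c·A = 10.05525 × 0.780701 × 10.422 = 81.8142 kN.
I_c = b·h³/12 = 5.4 × 1.93³/12 = 3.23508 m⁴.
Centre of pressure: y_p = y_c + I_c/(y_c·A) = 0.965 + 3.23508/(0.965 × 10.422) = 0.965 + 0.321667 = 1.28667 m along the plane.
Vertically, h_p = y_p·sinθ = 1.28667 × 0.809017 = 1.04094 m.

h_p = 1.04 m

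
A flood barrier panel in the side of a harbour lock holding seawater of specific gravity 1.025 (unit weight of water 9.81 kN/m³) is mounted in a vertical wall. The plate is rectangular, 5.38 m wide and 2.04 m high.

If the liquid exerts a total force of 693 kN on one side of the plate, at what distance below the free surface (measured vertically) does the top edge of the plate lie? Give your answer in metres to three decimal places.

γ = 1.025 × 9.81 = 10.05525 kN/m³.
A = 5.38 × 2.04 = 10.9752 m².
From F = γ·h_c·A, the centroid depth is h_c = 693/(10.05525 × 10.9752) = 6.27954 m.
The centroid lies 2.04/2 = 1.02 m below the top edge, so the top edge sits at h_top = 6.27954 − 1.02 = 5.25954 m below the surface.

d_top ≈ 5.260 m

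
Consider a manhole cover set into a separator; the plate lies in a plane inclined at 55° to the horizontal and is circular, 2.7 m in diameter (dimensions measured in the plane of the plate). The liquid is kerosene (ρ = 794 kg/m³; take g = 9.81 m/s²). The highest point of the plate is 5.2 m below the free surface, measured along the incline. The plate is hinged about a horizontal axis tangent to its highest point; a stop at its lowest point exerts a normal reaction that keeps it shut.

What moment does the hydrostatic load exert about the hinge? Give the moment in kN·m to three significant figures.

γ = ρg = 794 × 9.81 / 1000 = 7.78914 kN/m³.
Let θ = 55° be the plate's angle to the horizontal; measure y along the incline from where the plane meets the free surface. Vertical depth h = y·sinθ with sinθ = 0.819152.
The centroid is at the centre, 1.35 m below the top of the plate, so y_c = 5.2 + 1.35 = 6.55 m and h_c = 6.55 × 0.819152 = 5.36545 m.
A = π(1.35)² = 5.72555 m².
Resultant F = γ·h_c·A = 7.78914 × 5.36545 × 5.72555 = 239.284 kN.
I_c = πr⁴/4 = π × 1.35⁴/4 = 2.6087 m⁴.
Centre of pressure: y_p = y_c + I_c/(y_c·A) = 6.55 + 2.6087/(6.55 × 5.72555) = 6.55 + 0.069561 = 6.61956 m along the plane.
The resultant acts 1.35 + 0.069561 = 1.41956 m (along the plate) below the hinge at the top edge, so the moment about the hinge is M = F × 1.41956 = 239.284 × 1.41956 = 339.678 kN·m.

M ≈ 340 kN·m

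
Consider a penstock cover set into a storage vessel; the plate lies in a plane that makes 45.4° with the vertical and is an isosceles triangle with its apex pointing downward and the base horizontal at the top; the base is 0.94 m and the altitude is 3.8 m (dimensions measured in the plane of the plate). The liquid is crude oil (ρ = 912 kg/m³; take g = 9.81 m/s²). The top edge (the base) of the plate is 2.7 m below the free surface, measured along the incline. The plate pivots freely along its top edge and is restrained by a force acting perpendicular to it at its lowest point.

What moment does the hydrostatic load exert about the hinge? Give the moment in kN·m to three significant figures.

M ≈ 65.4 kN·m

γ = ρg = 912 × 9.81 / 1000 = 8.94672 kN/m³.
The plate makes 45.4° with the vertical, i.e. θ = 90° − 45.4° = 44.6° to the horizontal. Measuring y along the incline from the free-surface line, vertical depth h = y·sinθ with sinθ = 0.702153.
With the apex down, the centroid sits h/3 = 3.8/3 = 1.26667 m below the base (the top edge), so y_c = 2.7 + 1.26667 = 3.96667 m and h_c = 3.96667 × 0.702153 = 2.78521 m.
A = ½ × 0.94 × 3.8 = 1.786 m².
Resultant F = γ·h_c·A = 8.94672 × 2.78521 × 1.786 = 44.5044 kN.
I_c = b·h³/36 = 0.94 × 3.8³/36 = 1.43277 m⁴.
Centre of pressure: y_p = y_c + I_c/(y_c·A) = 3.96667 + 1.43277/(3.96667 × 1.786) = 3.96667 + 0.202241 = 4.16891 m along the plane.
The resultant acts 1.26667 + 0.202241 = 1.46891 m (along the plate) below the hinge at the top edge, so the moment about the hinge is M = F × 1.46891 = 44.5044 × 1.46891 = 65.373 kN·m.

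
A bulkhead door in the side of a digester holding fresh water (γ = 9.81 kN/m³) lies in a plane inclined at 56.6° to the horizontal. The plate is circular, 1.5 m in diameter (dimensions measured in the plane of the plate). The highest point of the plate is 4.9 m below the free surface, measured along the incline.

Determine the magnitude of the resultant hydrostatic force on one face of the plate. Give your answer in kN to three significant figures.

F ≈ 81.8 kN

γ = 9.81 kN/m³.
Let θ = 56.6° be the plate's angle to the horizontal; measure y along the incline from where the plane meets the free surface. Vertical depth h = y·sinθ with sinθ = 0.834848.
The centroid is at the centre, 0.75 m below the top of the plate, so y_c = 4.9 + 0.75 = 5.65 m and h_c = 5.65 × 0.834848 = 4.71689 m.
A = π(0.75)² = 1.76715 m².
Resultant F = γ·h_c·A = 9.81 × 4.71689 × 1.76715 = 81.7708 kN.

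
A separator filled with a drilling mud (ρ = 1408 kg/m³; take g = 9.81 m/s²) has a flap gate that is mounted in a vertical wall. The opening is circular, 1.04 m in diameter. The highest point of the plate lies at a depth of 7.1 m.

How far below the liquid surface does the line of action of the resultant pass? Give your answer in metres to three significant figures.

h_p = 7.63 m

γ = ρg = 1408 × 9.81 / 1000 = 13.81248 kN/m³.
The centroid is at the centre, 0.52 m below the top of the plate, so the centroid depth is h_c = 7.1 + 0.52 = 7.62 m.
A = π(0.52)² = 0.849487 m².
Resultant F = γ·h_c·A = 13.81248 × 7.62 × 0.849487 = 89.4094 kN.
I_c = πr⁴/4 = π × 0.52⁴/4 = 0.0574253 m⁴.
Centre of pressure: y_p = y_c + I_c/(y_c·A) = 7.62 + 0.0574253/(7.62 × 0.849487) = 7.62 + 0.00887139 = 7.62887 m along the plane.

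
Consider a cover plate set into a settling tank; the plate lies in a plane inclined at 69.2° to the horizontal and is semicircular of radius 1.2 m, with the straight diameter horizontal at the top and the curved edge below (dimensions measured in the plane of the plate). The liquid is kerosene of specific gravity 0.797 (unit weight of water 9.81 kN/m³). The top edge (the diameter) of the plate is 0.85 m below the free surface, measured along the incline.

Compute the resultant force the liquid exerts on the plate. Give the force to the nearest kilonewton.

γ = 0.797 × 9.81 = 7.81857 kN/m³.
Let θ = 69.2° be the plate's angle to the horizontal; measure y along the incline from where the plane meets the free surface. Vertical depth h = y·sinθ with sinθ = 0.934826.
The centroid of a semicircle lies 4r/(3π) = 0.509296 m from the diameter, here below the top edge, so y_c = 0.85 + 0.509296 = 1.3593 m and h_c = 1.3593 × 0.934826 = 1.27071 m.
A = πr²/2 = π × 1.2²/2 = 2.26195 m².
Resultant F = γ·h_c·A = 7.81857 × 1.27071 × 2.26195 = 22.4728 kN.

F ≈ 22 kN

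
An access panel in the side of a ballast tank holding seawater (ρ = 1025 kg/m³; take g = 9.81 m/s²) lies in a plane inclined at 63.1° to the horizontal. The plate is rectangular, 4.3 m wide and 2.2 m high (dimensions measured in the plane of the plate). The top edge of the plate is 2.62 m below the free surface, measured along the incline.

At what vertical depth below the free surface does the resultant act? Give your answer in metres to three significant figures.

h_p = 3.41 m

γ = ρg = 1025 × 9.81 / 1000 = 10.05525 kN/m³.
Let θ = 63.1° be the plate's angle to the horizontal; measure y along the incline from where the plane meets the free surface. Vertical depth h = y·sinθ with sinθ = 0.891798.
The centroid lies 2.2/2 = 1.1 m below the top edge, so y_c = 2.62 + 1.1 = 3.72 m and h_c = 3.72 × 0.891798 = 3.31749 m.
A = 4.3 × 2.2 = 9.46 m².
Resultant F = γ·h_c·A = 10.05525 × 3.31749 × 9.46 = 315.568 kN.
I_c = b·h³/12 = 4.3 × 2.2³/12 = 3.81553 m⁴.
Centre of pressure: y_p = y_c + I_c/(y_c·A) = 3.72 + 3.81553/(3.72 × 9.46) = 3.72 + 0.108423 = 3.82842 m along the plane.
Vertically, h_p = y_p·sinθ = 3.82842 × 0.891798 = 3.41418 m.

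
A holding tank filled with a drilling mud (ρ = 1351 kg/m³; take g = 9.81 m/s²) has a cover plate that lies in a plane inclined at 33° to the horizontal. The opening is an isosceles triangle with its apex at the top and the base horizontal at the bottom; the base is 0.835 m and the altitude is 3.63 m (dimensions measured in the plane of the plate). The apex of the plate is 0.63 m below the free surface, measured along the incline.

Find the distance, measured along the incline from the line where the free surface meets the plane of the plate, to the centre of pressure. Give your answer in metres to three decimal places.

y_p = 3.290 m

γ = ρg = 1351 × 9.81 / 1000 = 13.25331 kN/m³.
Let θ = 33° be the plate's angle to the horizontal; measure y along the incline from where the plane meets the free surface. Vertical depth h = y·sinθ with sinθ = 0.544639.
With the apex up, the centroid sits 2h/3 = 2 × 3.63/3 = 2.42 m below the apex, so y_c = 0.63 + 2.42 = 3.05 m and h_c = 3.05 × 0.544639 = 1.66115 m.
A = ½ × 0.835 × 3.63 = 1.51552 m².
Resultant F = γ·h_c·A = 13.25331 × 1.66115 × 1.51552 = 33.3653 kN.
I_c = b·h³/36 = 0.835 × 3.63³/36 = 1.10944 m⁴.
Centre of pressure: y_p = y_c + I_c/(y_c·A) = 3.05 + 1.10944/(3.05 × 1.51552) = 3.05 + 0.240017 = 3.29002 m along the plane.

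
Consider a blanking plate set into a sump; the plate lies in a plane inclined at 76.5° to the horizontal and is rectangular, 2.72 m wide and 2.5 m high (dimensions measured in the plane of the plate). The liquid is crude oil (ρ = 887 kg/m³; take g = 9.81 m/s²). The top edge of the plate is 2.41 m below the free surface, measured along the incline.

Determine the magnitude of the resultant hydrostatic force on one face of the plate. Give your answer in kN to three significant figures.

F ≈ 211 kN

γ = ρg = 887 × 9.81 / 1000 = 8.70147 kN/m³.
Let θ = 76.5° be the plate's angle to the horizontal; measure y along the incline from where the plane meets the free surface. Vertical depth h = y·sinθ with sinθ = 0.972370.
The centroid lies 2.5/2 = 1.25 m below the top edge, so y_c = 2.41 + 1.25 = 3.66 m and h_c = 3.66 × 0.972370 = 3.55887 m.
A = 2.72 × 2.5 = 6.8 m².
Resultant F = γ·h_c·A = 8.70147 × 3.55887 × 6.8 = 210.578 kN.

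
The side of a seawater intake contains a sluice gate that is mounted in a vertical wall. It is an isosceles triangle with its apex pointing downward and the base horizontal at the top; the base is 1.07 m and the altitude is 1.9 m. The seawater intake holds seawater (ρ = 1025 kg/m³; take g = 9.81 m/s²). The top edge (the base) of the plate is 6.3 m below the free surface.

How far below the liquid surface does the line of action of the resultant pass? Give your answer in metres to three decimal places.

h_p = 6.962 m

γ = ρg = 1025 × 9.81 / 1000 = 10.05525 kN/m³.
With the apex down, the centroid sits h/3 = 1.9/3 = 0.633333 m below the base (the top edge), so the centroid depth is h_c = 6.3 + 0.633333 = 6.93333 m.
A = ½ × 1.07 × 1.9 = 1.0165 m².
Resultant F = γ·h_c·A = 10.05525 × 6.93333 × 1.0165 = 70.8667 kN.
I_c = b·h³/36 = 1.07 × 1.9³/36 = 0.203865 m⁴.
Centre of pressure: y_p = y_c + I_c/(y_c·A) = 6.93333 + 0.203865/(6.93333 × 1.0165) = 6.93333 + 0.0289263 = 6.96226 m along the plane.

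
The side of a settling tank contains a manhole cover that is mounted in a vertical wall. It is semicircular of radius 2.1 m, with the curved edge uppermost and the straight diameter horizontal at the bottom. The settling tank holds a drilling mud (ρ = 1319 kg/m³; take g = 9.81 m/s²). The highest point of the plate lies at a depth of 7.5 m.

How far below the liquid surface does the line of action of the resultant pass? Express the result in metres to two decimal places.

h_p = 8.74 m

γ = ρg = 1319 × 9.81 / 1000 = 12.93939 kN/m³.
The centroid lies 4r/(3π) = 0.891268 m above the diameter, so r − 4r/(3π) = 2.1 − 0.891268 = 1.20873 m below the topmost point, so the centroid depth is h_c = 7.5 + 1.20873 = 8.70873 m.
A = πr²/2 = π × 2.1²/2 = 6.92721 m².
Resultant F = γ·h_c·A = 12.93939 × 8.70873 × 6.92721 = 780.597 kN.
I_c = (π/8 − 8/(9π))·r⁴ = 0.109757 × 2.1⁴ = 2.13457 m⁴.
Centre of pressure: y_p = y_c + I_c/(y_c·A) = 8.70873 + 2.13457/(8.70873 × 6.92721) = 8.70873 + 0.0353832 = 8.74411 m along the plane.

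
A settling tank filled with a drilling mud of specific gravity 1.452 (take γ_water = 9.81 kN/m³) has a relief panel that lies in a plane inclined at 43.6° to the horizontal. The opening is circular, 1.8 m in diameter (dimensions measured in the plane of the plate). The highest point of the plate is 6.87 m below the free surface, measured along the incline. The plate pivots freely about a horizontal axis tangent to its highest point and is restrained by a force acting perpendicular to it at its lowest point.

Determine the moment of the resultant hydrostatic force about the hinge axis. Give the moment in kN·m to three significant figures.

γ = 1.452 × 9.81 = 14.24412 kN/m³.
Let θ = 43.6° be the plate's angle to the horizontal; measure y along the incline from where the plane meets the free surface. Vertical depth h = y·sinθ with sinθ = 0.689620.
The centroid is at the centre, 0.9 m below the top of the plate, so y_c = 6.87 + 0.9 = 7.77 m and h_c = 7.77 × 0.689620 = 5.35835 m.
A = π(0.9)² = 2.54469 m².
Resultant F = γ·h_c·A = 14.24412 × 5.35835 × 2.54469 = 194.223 kN.
I_c = πr⁴/4 = π × 0.9⁴/4 = 0.5153 m⁴.
Centre of pressure: y_p = y_c + I_c/(y_c·A) = 7.77 + 0.5153/(7.77 × 2.54469) = 7.77 + 0.0260618 = 7.79606 m along the plane.
The resultant acts 0.9 + 0.0260618 = 0.926062 m (along the plate) below the hinge at the top edge, so the moment about the hinge is M = F × 0.926062 = 194.223 × 0.926062 = 179.863 kN·m.

M ≈ 180 kN·m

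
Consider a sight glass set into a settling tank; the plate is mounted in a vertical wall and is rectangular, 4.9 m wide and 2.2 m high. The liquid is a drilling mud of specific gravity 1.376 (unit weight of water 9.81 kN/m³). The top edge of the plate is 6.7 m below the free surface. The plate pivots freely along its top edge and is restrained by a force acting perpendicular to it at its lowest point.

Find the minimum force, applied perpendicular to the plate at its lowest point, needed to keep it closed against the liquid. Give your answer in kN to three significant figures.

γ = 1.376 × 9.81 = 13.49856 kN/m³.
The centroid lies 2.2/2 = 1.1 m below the top edge, so the centroid depth is h_c = 6.7 + 1.1 = 7.8 m.
A = 4.9 × 2.2 = 10.78 m².
Resultant F = γ·h_c·A = 13.49856 × 7.8 × 10.78 = 1135.01 kN.
I_c = b·h³/12 = 4.9 × 2.2³/12 = 4.34793 m⁴.
Centre of pressure: y_p = y_c + I_c/(y_c·A) = 7.8 + 4.34793/(7.8 × 10.78) = 7.8 + 0.0517094 = 7.85171 m along the plane.
The resultant acts 1.1 + 0.0517094 = 1.15171 m (along the plate) below the hinge at the top edge, so the moment about the hinge is M = F × 1.15171 = 1135.01 × 1.15171 = 1307.2 kN·m.
A normal force at the bottom, 2.2 m from the hinge, must supply this moment: P = 1307.2/2.2 = 594.182 kN.

P ≈ 594 kN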